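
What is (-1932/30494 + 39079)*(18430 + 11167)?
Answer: 17634974281559/15247 ≈ 1.1566e+9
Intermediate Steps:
(-1932/30494 + 39079)*(18430 + 11167) = (-1932*1/30494 + 39079)*29597 = (-966/15247 + 39079)*29597 = (595836547/15247)*29597 = 17634974281559/15247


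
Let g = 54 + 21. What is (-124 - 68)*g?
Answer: -14400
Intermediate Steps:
g = 75
(-124 - 68)*g = (-124 - 68)*75 = -192*75 = -14400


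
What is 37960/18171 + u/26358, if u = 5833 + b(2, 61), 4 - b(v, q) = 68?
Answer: 368459393/159650406 ≈ 2.3079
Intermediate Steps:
b(v, q) = -64 (b(v, q) = 4 - 1*68 = 4 - 68 = -64)
u = 5769 (u = 5833 - 64 = 5769)
37960/18171 + u/26358 = 37960/18171 + 5769/26358 = 37960*(1/18171) + 5769*(1/26358) = 37960/18171 + 1923/8786 = 368459393/159650406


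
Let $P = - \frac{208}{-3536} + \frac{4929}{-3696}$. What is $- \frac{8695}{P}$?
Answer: $\frac{182108080}{26699} \approx 6820.8$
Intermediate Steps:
$P = - \frac{26699}{20944}$ ($P = \left(-208\right) \left(- \frac{1}{3536}\right) + 4929 \left(- \frac{1}{3696}\right) = \frac{1}{17} - \frac{1643}{1232} = - \frac{26699}{20944} \approx -1.2748$)
$- \frac{8695}{P} = - \frac{8695}{- \frac{26699}{20944}} = \left(-8695\right) \left(- \frac{20944}{26699}\right) = \frac{182108080}{26699}$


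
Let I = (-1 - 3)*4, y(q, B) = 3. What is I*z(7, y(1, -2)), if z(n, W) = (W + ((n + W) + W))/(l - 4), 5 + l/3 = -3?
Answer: 64/7 ≈ 9.1429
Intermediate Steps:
l = -24 (l = -15 + 3*(-3) = -15 - 9 = -24)
z(n, W) = -3*W/28 - n/28 (z(n, W) = (W + ((n + W) + W))/(-24 - 4) = (W + ((W + n) + W))/(-28) = (W + (n + 2*W))*(-1/28) = (n + 3*W)*(-1/28) = -3*W/28 - n/28)
I = -16 (I = -4*4 = -16)
I*z(7, y(1, -2)) = -16*(-3/28*3 - 1/28*7) = -16*(-9/28 - 1/4) = -16*(-4/7) = 64/7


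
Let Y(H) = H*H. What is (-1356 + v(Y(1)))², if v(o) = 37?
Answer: 1739761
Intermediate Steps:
Y(H) = H²
(-1356 + v(Y(1)))² = (-1356 + 37)² = (-1319)² = 1739761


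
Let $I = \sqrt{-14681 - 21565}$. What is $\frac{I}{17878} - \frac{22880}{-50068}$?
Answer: $\frac{5720}{12517} + \frac{i \sqrt{36246}}{17878} \approx 0.45698 + 0.010649 i$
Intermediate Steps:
$I = i \sqrt{36246}$ ($I = \sqrt{-36246} = i \sqrt{36246} \approx 190.38 i$)
$\frac{I}{17878} - \frac{22880}{-50068} = \frac{i \sqrt{36246}}{17878} - \frac{22880}{-50068} = i \sqrt{36246} \cdot \frac{1}{17878} - - \frac{5720}{12517} = \frac{i \sqrt{36246}}{17878} + \frac{5720}{12517} = \frac{5720}{12517} + \frac{i \sqrt{36246}}{17878}$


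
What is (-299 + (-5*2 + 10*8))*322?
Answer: -73738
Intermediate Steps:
(-299 + (-5*2 + 10*8))*322 = (-299 + (-10 + 80))*322 = (-299 + 70)*322 = -229*322 = -73738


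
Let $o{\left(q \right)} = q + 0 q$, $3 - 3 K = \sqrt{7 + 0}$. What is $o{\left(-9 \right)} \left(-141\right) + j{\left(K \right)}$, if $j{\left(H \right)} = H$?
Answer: $1270 - \frac{\sqrt{7}}{3} \approx 1269.1$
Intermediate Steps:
$K = 1 - \frac{\sqrt{7}}{3}$ ($K = 1 - \frac{\sqrt{7 + 0}}{3} = 1 - \frac{\sqrt{7}}{3} \approx 0.11808$)
$o{\left(q \right)} = q$ ($o{\left(q \right)} = q + 0 = q$)
$o{\left(-9 \right)} \left(-141\right) + j{\left(K \right)} = \left(-9\right) \left(-141\right) + \left(1 - \frac{\sqrt{7}}{3}\right) = 1269 + \left(1 - \frac{\sqrt{7}}{3}\right) = 1270 - \frac{\sqrt{7}}{3}$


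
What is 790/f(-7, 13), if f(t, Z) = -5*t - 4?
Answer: 790/31 ≈ 25.484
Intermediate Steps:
f(t, Z) = -4 - 5*t
790/f(-7, 13) = 790/(-4 - 5*(-7)) = 790/(-4 + 35) = 790/31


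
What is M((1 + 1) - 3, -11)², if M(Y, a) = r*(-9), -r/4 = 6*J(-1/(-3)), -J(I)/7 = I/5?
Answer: 254016/25 ≈ 10161.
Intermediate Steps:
J(I) = -7*I/5
r = 56/5 (r = -24*(-(-7)/(5*(-3))) = -24*(-(-7)*(-1)/(5*3)) = -24*(-7/5*⅓) = -24*(-7)/15 = -4*(-14/5) = 56/5 ≈ 11.200)
M(Y, a) = -504/5 (M(Y, a) = (56/5)*(-9) = -504/5)
M((1 + 1) - 3, -11)² = (-504/5)² = 254016/25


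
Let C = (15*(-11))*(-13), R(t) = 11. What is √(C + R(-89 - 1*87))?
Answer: 14*√11 ≈ 46.433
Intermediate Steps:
C = 2145 (C = -165*(-13) = 2145)
√(C + R(-89 - 1*87)) = √(2145 + 11) = √2156 = 14*√11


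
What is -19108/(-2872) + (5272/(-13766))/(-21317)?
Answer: 700906792495/105348486098 ≈ 6.6532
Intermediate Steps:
-19108/(-2872) + (5272/(-13766))/(-21317) = -19108*(-1/2872) + (5272*(-1/13766))*(-1/21317) = 4777/718 - 2636/6883*(-1/21317) = 4777/718 + 2636/146724911 = 700906792495/105348486098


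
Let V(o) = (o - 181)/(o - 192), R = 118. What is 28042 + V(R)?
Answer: 2075171/74 ≈ 28043.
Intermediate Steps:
V(o) = (-181 + o)/(-192 + o)
28042 + V(R) = 28042 + (-181 + 118)/(-192 + 118) = 28042 - 63/(-74) = 28042 - 1/74*(-63) = 28042 + 63/74 = 2075171/74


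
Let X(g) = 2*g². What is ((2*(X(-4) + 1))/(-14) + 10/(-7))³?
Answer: -79507/343 ≈ -231.80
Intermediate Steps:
((2*(X(-4) + 1))/(-14) + 10/(-7))³ = ((2*(2*(-4)² + 1))/(-14) + 10/(-7))³ = ((2*(2*16 + 1))*(-1/14) + 10*(-⅐))³ = ((2*(32 + 1))*(-1/14) - 10/7)³ = ((2*33)*(-1/14) - 10/7)³ = (66*(-1/14) - 10/7)³ = (-33/7 - 10/7)³ = (-43/7)³ = -79507/343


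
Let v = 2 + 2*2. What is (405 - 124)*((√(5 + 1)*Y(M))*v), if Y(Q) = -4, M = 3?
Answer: -6744*√6 ≈ -16519.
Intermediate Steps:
v = 6 (v = 2 + 4 = 6)
(405 - 124)*((√(5 + 1)*Y(M))*v) = (405 - 124)*((√(5 + 1)*(-4))*6) = 281*((√6*(-4))*6) = 281*(-4*√6*6) = 281*(-24*√6) = -6744*√6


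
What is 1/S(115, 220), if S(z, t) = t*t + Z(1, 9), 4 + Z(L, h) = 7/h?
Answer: 9/435571 ≈ 2.0663e-5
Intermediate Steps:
Z(L, h) = -4 + 7/h
S(z, t) = -29/9 + t² (S(z, t) = t*t + (-4 + 7/9) = t² + (-4 + 7*(⅑)) = t² + (-4 + 7/9) = t² - 29/9 = -29/9 + t²)
1/S(115, 220) = 1/(-29/9 + 220²) = 1/(-29/9 + 48400) = 1/(435571/9) = 9/435571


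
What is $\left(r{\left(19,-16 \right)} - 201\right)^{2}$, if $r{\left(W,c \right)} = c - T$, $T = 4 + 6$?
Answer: $51529$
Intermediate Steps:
$T = 10$
$r{\left(W,c \right)} = -10 + c$ ($r{\left(W,c \right)} = c - 10 = -10 + c$)
$\left(r{\left(19,-16 \right)} - 201\right)^{2} = \left(\left(-10 - 16\right) - 201\right)^{2} = \left(-26 - 201\right)^{2} = \left(-227\right)^{2} = 51529$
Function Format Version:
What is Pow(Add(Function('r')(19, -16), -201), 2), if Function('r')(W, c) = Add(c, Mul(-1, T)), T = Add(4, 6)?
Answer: 51529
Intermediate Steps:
T = 10
Function('r')(W, c) = Add(-10, c) (Function('r')(W, c) = Add(c, Mul(-1, 10)) = Add(c, -10) = Add(-10, c))
Pow(Add(Function('r')(19, -16), -201), 2) = Pow(Add(Add(-10, -16), -201), 2) = Pow(Add(-26, -201), 2) = Pow(-227, 2) = 51529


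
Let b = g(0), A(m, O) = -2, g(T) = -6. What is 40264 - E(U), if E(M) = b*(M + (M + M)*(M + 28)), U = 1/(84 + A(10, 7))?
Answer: 67690798/1681 ≈ 40268.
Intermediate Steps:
b = -6
U = 1/82 (U = 1/(84 - 2) = 1/82 ≈ 0.012195)
E(M) = -6*M - 12*M*(28 + M) (E(M) = -6*(M + (M + M)*(M + 28)) = -6*(M + (2*M)*(28 + M)) = -6*(M + 2*M*(28 + M)) = -6*M - 12*M*(28 + M))
40264 - E(U) = 40264 - (-6)*(57 + 2*(1/82))/82 = 40264 - (-6)*(57 + 1/41)/82 = 40264 - (-6)*2338/(82*41) = 40264 - 1*(-7014/1681) = 40264 + 7014/1681 = 67690798/1681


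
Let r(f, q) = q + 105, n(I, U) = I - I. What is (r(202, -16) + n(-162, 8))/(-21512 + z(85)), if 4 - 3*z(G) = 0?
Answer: -267/64532 ≈ -0.0041375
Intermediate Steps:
n(I, U) = 0
r(f, q) = 105 + q
z(G) = 4/3 (z(G) = 4/3 - 1/3*0 = 4/3 + 0 = 4/3)
(r(202, -16) + n(-162, 8))/(-21512 + z(85)) = ((105 - 16) + 0)/(-21512 + 4/3) = (89 + 0)/(-64532/3) = 89*(-3/64532) = -267/64532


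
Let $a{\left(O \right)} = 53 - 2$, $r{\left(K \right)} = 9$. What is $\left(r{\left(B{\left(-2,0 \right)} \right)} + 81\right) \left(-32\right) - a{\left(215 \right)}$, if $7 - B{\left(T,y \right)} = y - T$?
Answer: $-2931$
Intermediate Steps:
$B{\left(T,y \right)} = 7 + T - y$ ($B{\left(T,y \right)} = 7 - \left(y - T\right) = 7 + \left(T - y\right) = 7 + T - y$)
$a{\left(O \right)} = 51$
$\left(r{\left(B{\left(-2,0 \right)} \right)} + 81\right) \left(-32\right) - a{\left(215 \right)} = \left(9 + 81\right) \left(-32\right) - 51 = 90 \left(-32\right) - 51 = -2880 - 51 = -2931$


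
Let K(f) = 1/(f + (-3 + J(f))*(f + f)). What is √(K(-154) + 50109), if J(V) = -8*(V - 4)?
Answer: √8994886397574/13398 ≈ 223.85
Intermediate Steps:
J(V) = 32 - 8*V (J(V) = -8*(-4 + V) = 32 - 8*V)
K(f) = 1/(f + 2*f*(29 - 8*f)) (K(f) = 1/(f + (-3 + (32 - 8*f))*(f + f)) = 1/(f + (29 - 8*f)*(2*f)) = 1/(f + 2*f*(29 - 8*f)))
√(K(-154) + 50109) = √(-1/(-154*(-59 + 16*(-154))) + 50109) = √(-1*(-1/154)/(-59 - 2464) + 50109) = √(-1*(-1/154)/(-2523) + 50109) = √(-1*(-1/154)*(-1/2523) + 50109) = √(-1/388542 + 50109) = √(19469451077/388542) = √8994886397574/13398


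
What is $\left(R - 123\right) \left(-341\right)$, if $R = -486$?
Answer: $207669$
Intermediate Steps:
$\left(R - 123\right) \left(-341\right) = \left(-486 - 123\right) \left(-341\right) = \left(-609\right) \left(-341\right) = 207669$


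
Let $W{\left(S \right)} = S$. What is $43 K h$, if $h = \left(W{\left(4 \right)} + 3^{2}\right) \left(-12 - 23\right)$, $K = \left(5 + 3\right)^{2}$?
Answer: $-1252160$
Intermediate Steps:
$K = 64$ ($K = 8^{2} = 64$)
$h = -455$ ($h = \left(4 + 3^{2}\right) \left(-12 - 23\right) = \left(4 + 9\right) \left(-35\right) = 13 \left(-35\right) = -455$)
$43 K h = 43 \cdot 64 \left(-455\right) = 2752 \left(-455\right) = -1252160$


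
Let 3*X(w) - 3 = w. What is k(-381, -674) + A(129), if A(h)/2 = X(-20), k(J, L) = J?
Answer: -1177/3 ≈ -392.33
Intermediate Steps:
X(w) = 1 + w/3
A(h) = -34/3 (A(h) = 2*(1 + (⅓)*(-20)) = 2*(1 - 20/3) = 2*(-17/3) = -34/3)
k(-381, -674) + A(129) = -381 - 34/3 = -1177/3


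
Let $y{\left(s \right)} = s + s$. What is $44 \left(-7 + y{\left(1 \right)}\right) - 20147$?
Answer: $-20367$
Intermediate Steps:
$y{\left(s \right)} = 2 s$
$44 \left(-7 + y{\left(1 \right)}\right) - 20147 = 44 \left(-7 + 2 \cdot 1\right) - 20147 = 44 \left(-7 + 2\right) - 20147 = 44 \left(-5\right) - 20147 = -220 - 20147 = -20367$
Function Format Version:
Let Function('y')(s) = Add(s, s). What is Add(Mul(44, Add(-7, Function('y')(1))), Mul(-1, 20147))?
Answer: -20367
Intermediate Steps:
Function('y')(s) = Mul(2, s)
Add(Mul(44, Add(-7, Function('y')(1))), Mul(-1, 20147)) = Add(Mul(44, Add(-7, Mul(2, 1))), Mul(-1, 20147)) = Add(Mul(44, Add(-7, 2)), -20147) = Add(Mul(44, -5), -20147) = Add(-220, -20147) = -20367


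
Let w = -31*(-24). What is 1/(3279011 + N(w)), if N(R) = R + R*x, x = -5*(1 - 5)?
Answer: 1/3294635 ≈ 3.0352e-7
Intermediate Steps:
x = 20 (x = -5*(-4) = 20)
w = 744
N(R) = 21*R (N(R) = R + R*20 = R + 20*R = 21*R)
1/(3279011 + N(w)) = 1/(3279011 + 21*744) = 1/(3279011 + 15624) = 1/3294635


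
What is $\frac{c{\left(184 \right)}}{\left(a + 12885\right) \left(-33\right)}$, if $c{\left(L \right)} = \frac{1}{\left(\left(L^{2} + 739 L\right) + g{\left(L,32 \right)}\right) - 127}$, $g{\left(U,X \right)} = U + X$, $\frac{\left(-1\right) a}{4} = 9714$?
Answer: $\frac{1}{145629603603} \approx 6.8667 \cdot 10^{-12}$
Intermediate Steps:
$a = -38856$ ($a = \left(-4\right) 9714 = -38856$)
$c{\left(L \right)} = \frac{1}{-95 + L^{2} + 740 L}$ ($c{\left(L \right)} = \frac{1}{\left(\left(L^{2} + 739 L\right) + \left(L + 32\right)\right) - 127} = \frac{1}{\left(\left(L^{2} + 739 L\right) + \left(32 + L\right)\right) - 127} = \frac{1}{\left(32 + L^{2} + 740 L\right) - 127} = \frac{1}{-95 + L^{2} + 740 L}$)
$\frac{c{\left(184 \right)}}{\left(a + 12885\right) \left(-33\right)} = \frac{1}{\left(-95 + 184^{2} + 740 \cdot 184\right) \left(-38856 + 12885\right) \left(-33\right)} = \frac{1}{\left(-95 + 33856 + 136160\right) \left(\left(-25971\right) \left(-33\right)\right)} = \frac{1}{169921 \cdot 857043} = \frac{1}{169921} \cdot \frac{1}{857043} = \frac{1}{145629603603}$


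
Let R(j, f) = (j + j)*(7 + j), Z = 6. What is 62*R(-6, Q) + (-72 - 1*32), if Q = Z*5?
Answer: -848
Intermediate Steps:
Q = 30 (Q = 6*5 = 30)
R(j, f) = 2*j*(7 + j) (R(j, f) = (2*j)*(7 + j) = 2*j*(7 + j))
62*R(-6, Q) + (-72 - 1*32) = 62*(2*(-6)*(7 - 6)) + (-72 - 1*32) = 62*(2*(-6)*1) + (-72 - 32) = 62*(-12) - 104 = -744 - 104 = -848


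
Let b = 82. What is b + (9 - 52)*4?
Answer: -90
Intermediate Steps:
b + (9 - 52)*4 = 82 + (9 - 52)*4 = 82 - 43*4 = 82 - 172 = -90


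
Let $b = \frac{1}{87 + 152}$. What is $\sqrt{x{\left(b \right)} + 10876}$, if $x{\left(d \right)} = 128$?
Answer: $2 \sqrt{2751} \approx 104.9$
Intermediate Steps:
$b = \frac{1}{239} \approx 0.0041841$
$\sqrt{x{\left(b \right)} + 10876} = \sqrt{128 + 10876} = \sqrt{11004} = 2 \sqrt{2751}$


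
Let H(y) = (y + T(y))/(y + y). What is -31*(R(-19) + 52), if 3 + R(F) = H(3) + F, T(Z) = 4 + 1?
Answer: -2914/3 ≈ -971.33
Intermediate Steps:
T(Z) = 5
H(y) = (5 + y)/(2*y) (H(y) = (y + 5)/(y + y) = (5 + y)/((2*y)) = (5 + y)*(1/(2*y)) = (5 + y)/(2*y))
R(F) = -5/3 + F (R(F) = -3 + ((½)*(5 + 3)/3 + F) = -3 + ((½)*(⅓)*8 + F) = -3 + (4/3 + F) = -5/3 + F)
-31*(R(-19) + 52) = -31*((-5/3 - 19) + 52) = -31*(-62/3 + 52) = -31*94/3 = -2914/3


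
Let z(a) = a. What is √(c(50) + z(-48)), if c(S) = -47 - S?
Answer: I*√145 ≈ 12.042*I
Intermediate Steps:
√(c(50) + z(-48)) = √((-47 - 1*50) - 48) = √((-47 - 50) - 48) = √(-97 - 48) = √(-145) = I*√145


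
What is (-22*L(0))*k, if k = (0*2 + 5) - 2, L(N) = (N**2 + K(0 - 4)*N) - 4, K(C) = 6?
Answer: 264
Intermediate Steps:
L(N) = -4 + N**2 + 6*N (L(N) = (N**2 + 6*N) - 4 = -4 + N**2 + 6*N)
k = 3 (k = (0 + 5) - 2 = 5 - 2 = 3)
(-22*L(0))*k = -22*(-4 + 0**2 + 6*0)*3 = -22*(-4 + 0 + 0)*3 = -22*(-4)*3 = 88*3 = 264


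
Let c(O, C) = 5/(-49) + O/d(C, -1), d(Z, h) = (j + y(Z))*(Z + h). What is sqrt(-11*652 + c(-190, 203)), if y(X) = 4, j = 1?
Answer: 4*I*sqrt(224066379)/707 ≈ 84.689*I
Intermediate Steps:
d(Z, h) = 5*Z + 5*h (d(Z, h) = (1 + 4)*(Z + h) = 5*(Z + h) = 5*Z + 5*h)
c(O, C) = -5/49 + O/(-5 + 5*C) (c(O, C) = 5/(-49) + O/(5*C + 5*(-1)) = 5*(-1/49) + O/(5*C - 5) = -5/49 + O/(-5 + 5*C))
sqrt(-11*652 + c(-190, 203)) = sqrt(-11*652 + (25 - 25*203 + 49*(-190))/(245*(-1 + 203))) = sqrt(-7172 + (1/245)*(25 - 5075 - 9310)/202) = sqrt(-7172 + (1/245)*(1/202)*(-14360)) = sqrt(-7172 - 1436/4949) = sqrt(-35495664/4949) = 4*I*sqrt(224066379)/707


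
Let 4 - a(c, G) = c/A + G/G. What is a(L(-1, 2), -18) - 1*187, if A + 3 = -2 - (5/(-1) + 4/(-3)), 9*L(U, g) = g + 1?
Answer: -737/4 ≈ -184.25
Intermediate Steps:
L(U, g) = ⅑ + g/9 (L(U, g) = (g + 1)/9 = (1 + g)/9 = ⅑ + g/9)
A = 4/3 (A = -3 + (-2 - (5/(-1) + 4/(-3))) = -3 + (-2 - (5*(-1) + 4*(-⅓))) = -3 + (-2 - (-5 - 4/3)) = -3 + (-2 - 1*(-19/3)) = -3 + (-2 + 19/3) = -3 + 13/3 = 4/3 ≈ 1.3333)
a(c, G) = 3 - 3*c/4 (a(c, G) = 4 - (c/(4/3) + G/G) = 4 - (c*(¾) + 1) = 4 - (3*c/4 + 1) = 4 - (1 + 3*c/4) = 4 + (-1 - 3*c/4) = 3 - 3*c/4)
a(L(-1, 2), -18) - 1*187 = (3 - 3*(⅑ + (⅑)*2)/4) - 1*187 = (3 - 3*(⅑ + 2/9)/4) - 187 = (3 - ¾*⅓) - 187 = (3 - ¼) - 187 = 11/4 - 187 = -737/4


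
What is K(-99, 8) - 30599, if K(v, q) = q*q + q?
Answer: -30527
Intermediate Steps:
K(v, q) = q + q² (K(v, q) = q² + q = q + q²)
K(-99, 8) - 30599 = 8*(1 + 8) - 30599 = 8*9 - 30599 = 72 - 30599 = -30527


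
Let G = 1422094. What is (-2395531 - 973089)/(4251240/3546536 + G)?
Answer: -213338073220/90062711029 ≈ -2.3688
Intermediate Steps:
(-2395531 - 973089)/(4251240/3546536 + G) = (-2395531 - 973089)/(4251240/3546536 + 1422094) = -3368620/(4251240*(1/3546536) + 1422094) = -3368620/(75915/63331 + 1422094) = -3368620/90062711029/63331 = -3368620*63331/90062711029 = -213338073220/90062711029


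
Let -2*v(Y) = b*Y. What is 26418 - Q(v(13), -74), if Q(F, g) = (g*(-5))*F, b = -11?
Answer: -37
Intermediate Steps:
v(Y) = 11*Y/2 (v(Y) = -(-11)*Y/2 = 11*Y/2)
Q(F, g) = -5*F*g (Q(F, g) = (-5*g)*F = -5*F*g)
26418 - Q(v(13), -74) = 26418 - (-5)*(11/2)*13*(-74) = 26418 - (-5)*143*(-74)/2 = 26418 - 1*26455 = 26418 - 26455 = -37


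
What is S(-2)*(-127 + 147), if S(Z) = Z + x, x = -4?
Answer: -120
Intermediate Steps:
S(Z) = -4 + Z (S(Z) = Z - 4 = -4 + Z)
S(-2)*(-127 + 147) = (-4 - 2)*(-127 + 147) = -6*20 = -120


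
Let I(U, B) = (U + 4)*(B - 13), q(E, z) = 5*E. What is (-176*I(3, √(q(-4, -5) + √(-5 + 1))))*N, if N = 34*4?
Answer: 2178176 - 167552*√(-20 + 2*I) ≈ 2.1408e+6 - 7.5025e+5*I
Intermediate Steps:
N = 136
I(U, B) = (-13 + B)*(4 + U) (I(U, B) = (4 + U)*(-13 + B) = (-13 + B)*(4 + U))
(-176*I(3, √(q(-4, -5) + √(-5 + 1))))*N = -176*(-52 - 13*3 + 4*√(5*(-4) + √(-5 + 1)) + √(5*(-4) + √(-5 + 1))*3)*136 = -176*(-52 - 39 + 4*√(-20 + √(-4)) + √(-20 + √(-4))*3)*136 = -176*(-52 - 39 + 4*√(-20 + 2*I) + √(-20 + 2*I)*3)*136 = -176*(-52 - 39 + 4*√(-20 + 2*I) + 3*√(-20 + 2*I))*136 = -176*(-91 + 7*√(-20 + 2*I))*136 = (16016 - 1232*√(-20 + 2*I))*136 = 2178176 - 167552*√(-20 + 2*I)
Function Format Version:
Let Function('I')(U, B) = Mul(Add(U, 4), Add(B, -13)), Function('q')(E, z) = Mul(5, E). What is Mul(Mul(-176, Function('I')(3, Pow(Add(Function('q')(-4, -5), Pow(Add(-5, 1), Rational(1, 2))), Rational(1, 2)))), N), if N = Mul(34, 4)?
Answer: Add(2178176, Mul(-167552, Pow(Add(-20, Mul(2, I)), Rational(1, 2)))) ≈ Add(2.1408e+6, Mul(-7.5025e+5, I))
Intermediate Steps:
N = 136
Function('I')(U, B) = Mul(Add(-13, B), Add(4, U)) (Function('I')(U, B) = Mul(Add(4, U), Add(-13, B)) = Mul(Add(-13, B), Add(4, U)))
Mul(Mul(-176, Function('I')(3, Pow(Add(Function('q')(-4, -5), Pow(Add(-5, 1), Rational(1, 2))), Rational(1, 2)))), N) = Mul(Mul(-176, Add(-52, Mul(-13, 3), Mul(4, Pow(Add(Mul(5, -4), Pow(Add(-5, 1), Rational(1, 2))), Rational(1, 2))), Mul(Pow(Add(Mul(5, -4), Pow(Add(-5, 1), Rational(1, 2))), Rational(1, 2)), 3))), 136) = Mul(Mul(-176, Add(-52, -39, Mul(4, Pow(Add(-20, Pow(-4, Rational(1, 2))), Rational(1, 2))), Mul(Pow(Add(-20, Pow(-4, Rational(1, 2))), Rational(1, 2)), 3))), 136) = Mul(Mul(-176, Add(-52, -39, Mul(4, Pow(Add(-20, Mul(2, I)), Rational(1, 2))), Mul(Pow(Add(-20, Mul(2, I)), Rational(1, 2)), 3))), 136) = Mul(Mul(-176, Add(-52, -39, Mul(4, Pow(Add(-20, Mul(2, I)), Rational(1, 2))), Mul(3, Pow(Add(-20, Mul(2, I)), Rational(1, 2))))), 136) = Mul(Mul(-176, Add(-91, Mul(7, Pow(Add(-20, Mul(2, I)), Rational(1, 2))))), 136) = Mul(Add(16016, Mul(-1232, Pow(Add(-20, Mul(2, I)), Rational(1, 2)))), 136) = Add(2178176, Mul(-167552, Pow(Add(-20, Mul(2, I)), Rational(1, 2))))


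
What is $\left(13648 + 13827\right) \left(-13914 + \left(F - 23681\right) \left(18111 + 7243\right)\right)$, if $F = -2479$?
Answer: $-18223468371150$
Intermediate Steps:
$\left(13648 + 13827\right) \left(-13914 + \left(F - 23681\right) \left(18111 + 7243\right)\right) = \left(13648 + 13827\right) \left(-13914 + \left(-2479 - 23681\right) \left(18111 + 7243\right)\right) = 27475 \left(-13914 + \left(-2479 - 23681\right) 25354\right) = 27475 \left(-13914 - 663260640\right) = 27475 \left(-663274554\right) = -18223468371150$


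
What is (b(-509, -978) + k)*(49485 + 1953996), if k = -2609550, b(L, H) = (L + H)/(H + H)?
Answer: -3408774872935851/652 ≈ -5.2282e+12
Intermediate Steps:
b(L, H) = (H + L)/(2*H) (b(L, H) = (H + L)/((2*H)) = (H + L)*(1/(2*H)) = (H + L)/(2*H))
(b(-509, -978) + k)*(49485 + 1953996) = ((1/2)*(-978 - 509)/(-978) - 2609550)*(49485 + 1953996) = ((1/2)*(-1/978)*(-1487) - 2609550)*2003481 = (1487/1956 - 2609550)*2003481 = -5104278313/1956*2003481 = -3408774872935851/652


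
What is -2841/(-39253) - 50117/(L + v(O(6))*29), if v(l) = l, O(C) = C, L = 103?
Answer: -1966455644/10873081 ≈ -180.86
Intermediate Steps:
-2841/(-39253) - 50117/(L + v(O(6))*29) = -2841/(-39253) - 50117/(103 + 6*29) = -2841*(-1/39253) - 50117/(103 + 174) = 2841/39253 - 50117/277 = -1966455644/10873081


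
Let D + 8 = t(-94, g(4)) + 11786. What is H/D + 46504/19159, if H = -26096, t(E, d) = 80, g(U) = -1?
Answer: 525216/2318239 ≈ 0.22656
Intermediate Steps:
D = 11858 (D = -8 + (80 + 11786) = -8 + 11866 = 11858)
H/D + 46504/19159 = -26096/11858 + 46504/19159 = -26096*1/11858 + 46504*(1/19159) = -1864/847 + 46504/19159 = 525216/2318239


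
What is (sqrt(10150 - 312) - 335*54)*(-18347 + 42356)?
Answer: -434322810 + 24009*sqrt(9838) ≈ -4.3194e+8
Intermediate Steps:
(sqrt(10150 - 312) - 335*54)*(-18347 + 42356) = (sqrt(9838) - 18090)*24009 = (-18090 + sqrt(9838))*24009 = -434322810 + 24009*sqrt(9838)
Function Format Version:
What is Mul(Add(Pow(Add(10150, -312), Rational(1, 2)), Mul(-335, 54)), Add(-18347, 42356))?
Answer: Add(-434322810, Mul(24009, Pow(9838, Rational(1, 2)))) ≈ -4.3194e+8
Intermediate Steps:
Mul(Add(Pow(Add(10150, -312), Rational(1, 2)), Mul(-335, 54)), Add(-18347, 42356)) = Mul(Add(Pow(9838, Rational(1, 2)), -18090), 24009) = Mul(Add(-18090, Pow(9838, Rational(1, 2))), 24009) = Add(-434322810, Mul(24009, Pow(9838, Rational(1, 2))))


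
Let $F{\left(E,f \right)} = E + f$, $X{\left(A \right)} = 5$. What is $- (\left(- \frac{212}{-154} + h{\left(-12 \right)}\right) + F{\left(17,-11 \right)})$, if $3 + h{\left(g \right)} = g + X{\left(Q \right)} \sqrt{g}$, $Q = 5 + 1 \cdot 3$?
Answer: $\frac{587}{77} - 10 i \sqrt{3} \approx 7.6234 - 17.32 i$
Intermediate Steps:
$Q = 8$ ($Q = 5 + 3 = 8$)
$h{\left(g \right)} = -3 + g + 5 \sqrt{g}$ ($h{\left(g \right)} = -3 + \left(g + 5 \sqrt{g}\right) = -3 + g + 5 \sqrt{g}$)
$- (\left(- \frac{212}{-154} + h{\left(-12 \right)}\right) + F{\left(17,-11 \right)}) = - (\left(- \frac{212}{-154} - \left(15 - 10 i \sqrt{3}\right)\right) + \left(17 - 11\right)) = - (\left(\left(-212\right) \left(- \frac{1}{154}\right) - \left(15 - 10 i \sqrt{3}\right)\right) + 6) = - (\left(\frac{106}{77} - \left(15 - 10 i \sqrt{3}\right)\right) + 6) = - (\left(- \frac{1049}{77} + 10 i \sqrt{3}\right) + 6) = - (- \frac{587}{77} + 10 i \sqrt{3}) = \frac{587}{77} - 10 i \sqrt{3}$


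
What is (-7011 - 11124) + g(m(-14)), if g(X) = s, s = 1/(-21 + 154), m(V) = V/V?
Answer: -2411954/133 ≈ -18135.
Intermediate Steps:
m(V) = 1
s = 1/133 ≈ 0.0075188
g(X) = 1/133
(-7011 - 11124) + g(m(-14)) = (-7011 - 11124) + 1/133 = -18135 + 1/133 = -2411954/133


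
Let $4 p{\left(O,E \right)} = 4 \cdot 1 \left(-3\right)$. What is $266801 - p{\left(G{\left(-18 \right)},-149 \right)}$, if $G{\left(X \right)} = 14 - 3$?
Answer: $266804$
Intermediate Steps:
$G{\left(X \right)} = 11$ ($G{\left(X \right)} = 14 - 3 = 11$)
$p{\left(O,E \right)} = -3$ ($p{\left(O,E \right)} = \frac{4 \cdot 1 \left(-3\right)}{4} = \frac{4 \left(-3\right)}{4} = \frac{1}{4} \left(-12\right) = -3$)
$266801 - p{\left(G{\left(-18 \right)},-149 \right)} = 266801 - -3 = 266801 + 3 = 266804$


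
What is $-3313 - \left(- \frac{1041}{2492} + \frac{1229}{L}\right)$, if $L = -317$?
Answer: $- \frac{2613758067}{789964} \approx -3308.7$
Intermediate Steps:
$-3313 - \left(- \frac{1041}{2492} + \frac{1229}{L}\right) = -3313 - \left(- \frac{1229}{317} - \frac{1041}{2492}\right) = -3313 - - \frac{3392665}{789964} = -3313 + \left(\frac{1229}{317} + \frac{1041}{2492}\right) = -3313 + \frac{3392665}{789964} = - \frac{2613758067}{789964}$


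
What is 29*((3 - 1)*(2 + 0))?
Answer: 116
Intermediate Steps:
29*((3 - 1)*(2 + 0)) = 29*(2*2) = 29*4 = 116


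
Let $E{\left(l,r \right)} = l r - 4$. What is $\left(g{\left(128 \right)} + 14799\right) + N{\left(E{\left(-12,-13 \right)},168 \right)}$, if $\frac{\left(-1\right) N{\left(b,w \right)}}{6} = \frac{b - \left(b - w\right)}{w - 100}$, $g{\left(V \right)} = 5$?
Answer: $\frac{251416}{17} \approx 14789.0$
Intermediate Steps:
$E{\left(l,r \right)} = -4 + l r$
$N{\left(b,w \right)} = - \frac{6 w}{-100 + w}$ ($N{\left(b,w \right)} = - 6 \frac{b - \left(b - w\right)}{w - 100} = - 6 \frac{w}{-100 + w} = - \frac{6 w}{-100 + w}$)
$\left(g{\left(128 \right)} + 14799\right) + N{\left(E{\left(-12,-13 \right)},168 \right)} = \left(5 + 14799\right) - \frac{1008}{-100 + 168} = 14804 - \frac{1008}{68} = 14804 - 1008 \cdot \frac{1}{68} = 14804 - \frac{252}{17} = \frac{251416}{17}$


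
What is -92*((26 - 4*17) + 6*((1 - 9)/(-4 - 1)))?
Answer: 14904/5 ≈ 2980.8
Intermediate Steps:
-92*((26 - 4*17) + 6*((1 - 9)/(-4 - 1))) = -92*((26 - 68) + 6*(-8/(-5))) = -92*(-42 + 6*(-8*(-⅕))) = -92*(-42 + 6*(8/5)) = -92*(-42 + 48/5) = -92*(-162/5) = 14904/5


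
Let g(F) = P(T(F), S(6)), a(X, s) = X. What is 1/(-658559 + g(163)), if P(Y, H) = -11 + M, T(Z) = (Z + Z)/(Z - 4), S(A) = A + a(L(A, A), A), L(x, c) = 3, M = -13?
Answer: -1/658583 ≈ -1.5184e-6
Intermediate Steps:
S(A) = 3 + A (S(A) = A + 3 = 3 + A)
T(Z) = 2*Z/(-4 + Z) (T(Z) = (2*Z)/(-4 + Z) = 2*Z/(-4 + Z))
P(Y, H) = -24 (P(Y, H) = -11 - 13 = -24)
g(F) = -24
1/(-658559 + g(163)) = 1/(-658559 - 24) = 1/(-658583) = -1/658583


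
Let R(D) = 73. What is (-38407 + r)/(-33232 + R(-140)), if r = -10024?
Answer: 48431/33159 ≈ 1.4606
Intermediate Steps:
(-38407 + r)/(-33232 + R(-140)) = (-38407 - 10024)/(-33232 + 73) = -48431/(-33159) = -48431*(-1/33159) = 48431/33159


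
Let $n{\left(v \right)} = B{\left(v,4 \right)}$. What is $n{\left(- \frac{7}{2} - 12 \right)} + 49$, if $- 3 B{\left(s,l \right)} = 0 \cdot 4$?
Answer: $49$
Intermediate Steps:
$B{\left(s,l \right)} = 0$ ($B{\left(s,l \right)} = - \frac{0 \cdot 4}{3} = \left(- \frac{1}{3}\right) 0 = 0$)
$n{\left(v \right)} = 0$
$n{\left(- \frac{7}{2} - 12 \right)} + 49 = 0 + 49 = 49$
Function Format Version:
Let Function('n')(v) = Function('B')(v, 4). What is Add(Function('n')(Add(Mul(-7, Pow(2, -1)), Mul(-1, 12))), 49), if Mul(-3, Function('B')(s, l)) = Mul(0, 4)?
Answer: 49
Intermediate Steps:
Function('B')(s, l) = 0 (Function('B')(s, l) = Mul(Rational(-1, 3), Mul(0, 4)) = Mul(Rational(-1, 3), 0) = 0)
Function('n')(v) = 0
Add(Function('n')(Add(Mul(-7, Pow(2, -1)), Mul(-1, 12))), 49) = Add(0, 49) = 49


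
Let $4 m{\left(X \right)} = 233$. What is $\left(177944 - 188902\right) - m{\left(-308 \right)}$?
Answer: $- \frac{44065}{4} \approx -11016.0$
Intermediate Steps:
$m{\left(X \right)} = \frac{233}{4}$ ($m{\left(X \right)} = \frac{1}{4} \cdot 233 = \frac{233}{4}$)
$\left(177944 - 188902\right) - m{\left(-308 \right)} = \left(177944 - 188902\right) - \frac{233}{4} = -10958 - \frac{233}{4} = - \frac{44065}{4}$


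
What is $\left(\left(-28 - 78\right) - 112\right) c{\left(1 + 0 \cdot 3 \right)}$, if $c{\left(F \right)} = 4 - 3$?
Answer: $-218$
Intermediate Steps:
$c{\left(F \right)} = 1$ ($c{\left(F \right)} = 4 - 3 = 1$)
$\left(\left(-28 - 78\right) - 112\right) c{\left(1 + 0 \cdot 3 \right)} = \left(\left(-28 - 78\right) - 112\right) 1 = \left(-106 - 112\right) 1 = \left(-218\right) 1 = -218$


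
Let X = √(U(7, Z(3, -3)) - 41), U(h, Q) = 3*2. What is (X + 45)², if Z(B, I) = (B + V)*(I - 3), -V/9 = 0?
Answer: (45 + I*√35)² ≈ 1990.0 + 532.45*I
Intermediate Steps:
V = 0 (V = -9*0 = 0)
Z(B, I) = B*(-3 + I) (Z(B, I) = (B + 0)*(I - 3) = B*(-3 + I))
U(h, Q) = 6
X = I*√35 (X = √(6 - 41) = √(-35) = I*√35 ≈ 5.9161*I)
(X + 45)² = (I*√35 + 45)² = (45 + I*√35)²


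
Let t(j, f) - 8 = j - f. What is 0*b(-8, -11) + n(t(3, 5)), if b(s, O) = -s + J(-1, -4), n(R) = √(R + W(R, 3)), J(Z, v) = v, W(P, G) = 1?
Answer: √7 ≈ 2.6458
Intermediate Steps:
t(j, f) = 8 + j - f (t(j, f) = 8 + (j - f) = 8 + j - f)
n(R) = √(1 + R) (n(R) = √(R + 1) = √(1 + R))
b(s, O) = -4 - s (b(s, O) = -s - 4 = -4 - s)
0*b(-8, -11) + n(t(3, 5)) = 0*(-4 - 1*(-8)) + √(1 + (8 + 3 - 1*5)) = 0*(-4 + 8) + √(1 + (8 + 3 - 5)) = 0*4 + √(1 + 6) = 0 + √7 = √7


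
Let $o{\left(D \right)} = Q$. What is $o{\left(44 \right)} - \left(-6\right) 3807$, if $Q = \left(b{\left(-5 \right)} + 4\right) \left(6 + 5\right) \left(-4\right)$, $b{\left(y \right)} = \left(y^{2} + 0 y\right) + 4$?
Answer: $21390$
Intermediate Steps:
$b{\left(y \right)} = 4 + y^{2}$ ($b{\left(y \right)} = \left(y^{2} + 0\right) + 4 = y^{2} + 4 = 4 + y^{2}$)
$Q = -1452$ ($Q = \left(\left(4 + \left(-5\right)^{2}\right) + 4\right) \left(6 + 5\right) \left(-4\right) = \left(\left(4 + 25\right) + 4\right) 11 \left(-4\right) = \left(29 + 4\right) \left(-44\right) = 33 \left(-44\right) = -1452$)
$o{\left(D \right)} = -1452$
$o{\left(44 \right)} - \left(-6\right) 3807 = -1452 - \left(-6\right) 3807 = -1452 - -22842 = -1452 + 22842 = 21390$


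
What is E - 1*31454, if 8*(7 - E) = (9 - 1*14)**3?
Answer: -251451/8 ≈ -31431.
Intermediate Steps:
E = 181/8 (E = 7 - (9 - 1*14)**3/8 = 7 - (9 - 14)**3/8 = 7 - 1/8*(-5)**3 = 7 - 1/8*(-125) = 7 + 125/8 = 181/8 ≈ 22.625)
E - 1*31454 = 181/8 - 1*31454 = 181/8 - 31454 = -251451/8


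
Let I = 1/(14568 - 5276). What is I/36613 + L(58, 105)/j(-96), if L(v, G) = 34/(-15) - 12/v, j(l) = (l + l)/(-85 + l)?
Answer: -4141096774091/1775885739120 ≈ -2.3318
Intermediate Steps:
j(l) = 2*l/(-85 + l) (j(l) = (2*l)/(-85 + l) = 2*l/(-85 + l))
L(v, G) = -34/15 - 12/v (L(v, G) = 34*(-1/15) - 12/v = -34/15 - 12/v)
I = 1/9292 ≈ 0.00010762
I/36613 + L(58, 105)/j(-96) = (1/9292)/36613 + (-34/15 - 12/58)/((2*(-96)/(-85 - 96))) = (1/9292)*(1/36613) + (-34/15 - 12*1/58)/((2*(-96)/(-181))) = 1/340207996 + (-34/15 - 6/29)/((2*(-96)*(-1/181))) = 1/340207996 - 1076/(435*192/181) = 1/340207996 - 1076/435*181/192 = 1/340207996 - 48689/20880 = -4141096774091/1775885739120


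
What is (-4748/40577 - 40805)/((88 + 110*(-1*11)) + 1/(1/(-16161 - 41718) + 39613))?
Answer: 1265412326367315486/34794474374837087 ≈ 36.368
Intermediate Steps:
(-4748/40577 - 40805)/((88 + 110*(-1*11)) + 1/(1/(-16161 - 41718) + 39613)) = (-4748*1/40577 - 40805)/((88 + 110*(-11)) + 1/(1/(-57879) + 39613)) = (-4748/40577 - 40805)/((88 - 1210) + 1/(-1/57879 + 39613)) = -1655749233/(40577*(-1122 + 1/(2292760826/57879))) = -1655749233/(40577*(-1122 + 57879/2292760826)) = -1655749233/(40577*(-2572477588893/2292760826)) = -1655749233/40577*(-2292760826/2572477588893) = 1265412326367315486/34794474374837087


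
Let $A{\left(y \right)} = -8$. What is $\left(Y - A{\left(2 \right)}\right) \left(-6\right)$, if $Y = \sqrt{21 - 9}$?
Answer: $-48 - 12 \sqrt{3} \approx -68.785$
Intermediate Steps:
$Y = 2 \sqrt{3}$ ($Y = \sqrt{12} = 2 \sqrt{3} \approx 3.4641$)
$\left(Y - A{\left(2 \right)}\right) \left(-6\right) = \left(2 \sqrt{3} - -8\right) \left(-6\right) = \left(2 \sqrt{3} + 8\right) \left(-6\right) = \left(8 + 2 \sqrt{3}\right) \left(-6\right) = -48 - 12 \sqrt{3}$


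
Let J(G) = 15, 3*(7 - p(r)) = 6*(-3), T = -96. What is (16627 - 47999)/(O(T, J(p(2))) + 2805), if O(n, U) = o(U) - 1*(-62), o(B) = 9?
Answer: -7843/719 ≈ -10.908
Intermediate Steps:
p(r) = 13 (p(r) = 7 - 2*(-3) = 7 - ⅓*(-18) = 7 + 6 = 13)
O(n, U) = 71 (O(n, U) = 9 - 1*(-62) = 9 + 62 = 71)
(16627 - 47999)/(O(T, J(p(2))) + 2805) = (16627 - 47999)/(71 + 2805) = -31372/2876 = -31372*1/2876 = -7843/719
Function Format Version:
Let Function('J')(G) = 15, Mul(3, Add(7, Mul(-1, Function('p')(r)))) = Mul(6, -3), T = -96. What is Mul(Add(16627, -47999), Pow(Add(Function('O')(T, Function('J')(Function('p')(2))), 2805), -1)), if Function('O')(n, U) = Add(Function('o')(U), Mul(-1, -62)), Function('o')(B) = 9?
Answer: Rational(-7843, 719) ≈ -10.908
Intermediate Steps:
Function('p')(r) = 13 (Function('p')(r) = Add(7, Mul(Rational(-1, 3), Mul(6, -3))) = Add(7, Mul(Rational(-1, 3), -18)) = Add(7, 6) = 13)
Function('O')(n, U) = 71 (Function('O')(n, U) = Add(9, Mul(-1, -62)) = Add(9, 62) = 71)
Mul(Add(16627, -47999), Pow(Add(Function('O')(T, Function('J')(Function('p')(2))), 2805), -1)) = Mul(Add(16627, -47999), Pow(Add(71, 2805), -1)) = Mul(-31372, Pow(2876, -1)) = Mul(-31372, Rational(1, 2876)) = Rational(-7843, 719)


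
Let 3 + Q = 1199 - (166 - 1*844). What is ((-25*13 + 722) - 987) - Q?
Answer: -2464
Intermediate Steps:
Q = 1874 (Q = -3 + (1199 - (166 - 1*844)) = -3 + (1199 - (166 - 844)) = -3 + (1199 - 1*(-678)) = -3 + (1199 + 678) = -3 + 1877 = 1874)
((-25*13 + 722) - 987) - Q = ((-25*13 + 722) - 987) - 1*1874 = ((-325 + 722) - 987) - 1874 = (397 - 987) - 1874 = -590 - 1874 = -2464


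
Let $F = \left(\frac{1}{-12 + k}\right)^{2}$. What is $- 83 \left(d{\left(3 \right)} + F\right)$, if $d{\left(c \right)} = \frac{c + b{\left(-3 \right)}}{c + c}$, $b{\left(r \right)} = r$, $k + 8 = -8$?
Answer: $- \frac{83}{784} \approx -0.10587$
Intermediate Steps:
$k = -16$ ($k = -8 - 8 = -16$)
$d{\left(c \right)} = \frac{-3 + c}{2 c}$ ($d{\left(c \right)} = \frac{c - 3}{c + c} = \frac{-3 + c}{2 c}$)
$F = \frac{1}{784}$ ($F = \left(\frac{1}{-12 - 16}\right)^{2} = \left(\frac{1}{-28}\right)^{2} = \left(- \frac{1}{28}\right)^{2} = \frac{1}{784} \approx 0.0012755$)
$- 83 \left(d{\left(3 \right)} + F\right) = - 83 \left(\frac{-3 + 3}{2 \cdot 3} + \frac{1}{784}\right) = - 83 \left(\frac{1}{2} \cdot \frac{1}{3} \cdot 0 + \frac{1}{784}\right) = - 83 \left(0 + \frac{1}{784}\right) = \left(-83\right) \frac{1}{784} = - \frac{83}{784}$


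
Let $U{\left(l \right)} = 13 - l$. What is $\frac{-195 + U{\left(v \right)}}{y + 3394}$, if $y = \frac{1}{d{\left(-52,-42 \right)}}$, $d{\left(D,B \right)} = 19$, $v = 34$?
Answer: $- \frac{4104}{64487} \approx -0.063641$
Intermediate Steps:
$y = \frac{1}{19} \approx 0.052632$
$\frac{-195 + U{\left(v \right)}}{y + 3394} = \frac{-195 + \left(13 - 34\right)}{\frac{1}{19} + 3394} = \frac{-195 + \left(13 - 34\right)}{\frac{64487}{19}} = \left(-195 - 21\right) \frac{19}{64487} = \left(-216\right) \frac{19}{64487} = - \frac{4104}{64487}$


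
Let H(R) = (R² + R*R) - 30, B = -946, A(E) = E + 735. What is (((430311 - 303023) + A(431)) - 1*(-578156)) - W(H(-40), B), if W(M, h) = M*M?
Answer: -9342290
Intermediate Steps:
A(E) = 735 + E
H(R) = -30 + 2*R² (H(R) = (R² + R²) - 30 = 2*R² - 30 = -30 + 2*R²)
W(M, h) = M²
(((430311 - 303023) + A(431)) - 1*(-578156)) - W(H(-40), B) = (((430311 - 303023) + (735 + 431)) - 1*(-578156)) - (-30 + 2*(-40)²)² = ((127288 + 1166) + 578156) - (-30 + 2*1600)² = (128454 + 578156) - (-30 + 3200)² = 706610 - 1*3170² = 706610 - 1*10048900 = 706610 - 10048900 = -9342290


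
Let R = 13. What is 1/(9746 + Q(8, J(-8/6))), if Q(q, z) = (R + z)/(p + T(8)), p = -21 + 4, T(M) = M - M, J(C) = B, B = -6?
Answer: 17/165675 ≈ 0.00010261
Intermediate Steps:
J(C) = -6
T(M) = 0
p = -17
Q(q, z) = -13/17 - z/17 (Q(q, z) = (13 + z)/(-17 + 0) = (13 + z)/(-17) = (13 + z)*(-1/17) = -13/17 - z/17)
1/(9746 + Q(8, J(-8/6))) = 1/(9746 + (-13/17 - 1/17*(-6))) = 1/(9746 + (-13/17 + 6/17)) = 1/(9746 - 7/17) = 1/(165675/17) = 17/165675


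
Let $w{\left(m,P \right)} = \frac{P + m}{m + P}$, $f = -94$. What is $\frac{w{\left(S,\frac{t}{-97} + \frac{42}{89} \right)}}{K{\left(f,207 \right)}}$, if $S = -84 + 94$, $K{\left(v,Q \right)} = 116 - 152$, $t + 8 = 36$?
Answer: $- \frac{1}{36} \approx -0.027778$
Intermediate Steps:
$t = 28$ ($t = -8 + 36 = 28$)
$K{\left(v,Q \right)} = -36$ ($K{\left(v,Q \right)} = 116 - 152 = -36$)
$S = 10$
$w{\left(m,P \right)} = 1$ ($w{\left(m,P \right)} = \frac{P + m}{P + m} = 1$)
$\frac{w{\left(S,\frac{t}{-97} + \frac{42}{89} \right)}}{K{\left(f,207 \right)}} = 1 \frac{1}{-36} = 1 \left(- \frac{1}{36}\right) = - \frac{1}{36}$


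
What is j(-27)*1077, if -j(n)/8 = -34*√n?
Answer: 878832*I*√3 ≈ 1.5222e+6*I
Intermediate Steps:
j(n) = 272*√n (j(n) = -(-272)*√n = 272*√n)
j(-27)*1077 = (272*√(-27))*1077 = (272*(3*I*√3))*1077 = (816*I*√3)*1077 = 878832*I*√3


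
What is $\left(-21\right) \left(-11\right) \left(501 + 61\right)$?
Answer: $129822$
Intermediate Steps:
$\left(-21\right) \left(-11\right) \left(501 + 61\right) = 231 \cdot 562 = 129822$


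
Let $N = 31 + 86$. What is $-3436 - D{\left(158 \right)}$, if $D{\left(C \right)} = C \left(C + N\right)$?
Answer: $-46886$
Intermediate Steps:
$N = 117$
$D{\left(C \right)} = C \left(117 + C\right)$ ($D{\left(C \right)} = C \left(C + 117\right) = C \left(117 + C\right)$)
$-3436 - D{\left(158 \right)} = -3436 - 158 \left(117 + 158\right) = -3436 - 158 \cdot 275 = -3436 - 43450 = -46886$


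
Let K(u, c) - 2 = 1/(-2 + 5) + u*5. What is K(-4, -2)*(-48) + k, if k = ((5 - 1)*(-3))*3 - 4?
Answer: 808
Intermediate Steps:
K(u, c) = 7/3 + 5*u (K(u, c) = 2 + (1/(-2 + 5) + u*5) = 2 + (1/3 + 5*u) = 7/3 + 5*u)
k = -40 (k = (4*(-3))*3 - 4 = -12*3 - 4 = -36 - 4 = -40)
K(-4, -2)*(-48) + k = (7/3 + 5*(-4))*(-48) - 40 = (7/3 - 20)*(-48) - 40 = -53/3*(-48) - 40 = 848 - 40 = 808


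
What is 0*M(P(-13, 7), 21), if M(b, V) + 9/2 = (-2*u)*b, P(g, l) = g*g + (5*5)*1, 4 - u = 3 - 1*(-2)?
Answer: 0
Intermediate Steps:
u = -1 (u = 4 - (3 - 1*(-2)) = 4 - (3 + 2) = 4 - 1*5 = 4 - 5 = -1)
P(g, l) = 25 + g² (P(g, l) = g² + 25*1 = g² + 25 = 25 + g²)
M(b, V) = -9/2 + 2*b (M(b, V) = -9/2 + (-2*(-1))*b = -9/2 + 2*b)
0*M(P(-13, 7), 21) = 0*(-9/2 + 2*(25 + (-13)²)) = 0*(-9/2 + 2*(25 + 169)) = 0*(-9/2 + 2*194) = 0*(-9/2 + 388) = 0*(767/2) = 0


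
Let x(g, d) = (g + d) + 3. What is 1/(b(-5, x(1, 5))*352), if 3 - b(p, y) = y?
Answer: -1/2112 ≈ -0.00047348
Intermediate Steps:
x(g, d) = 3 + d + g (x(g, d) = (d + g) + 3 = 3 + d + g)
b(p, y) = 3 - y
1/(b(-5, x(1, 5))*352) = 1/((3 - (3 + 5 + 1))*352) = 1/((3 - 1*9)*352) = 1/((3 - 9)*352) = 1/(-6*352) = 1/(-2112) = -1/2112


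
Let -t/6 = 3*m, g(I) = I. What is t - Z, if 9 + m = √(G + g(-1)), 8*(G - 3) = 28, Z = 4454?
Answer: -4292 - 9*√22 ≈ -4334.2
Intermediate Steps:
G = 13/2 (G = 3 + (⅛)*28 = 3 + 7/2 = 13/2 ≈ 6.5000)
m = -9 + √22/2 (m = -9 + √(13/2 - 1) = -9 + √(11/2) = -9 + √22/2 ≈ -6.6548)
t = 162 - 9*√22 (t = -18*(-9 + √22/2) = -6*(-27 + 3*√22/2) = 162 - 9*√22 ≈ 119.79)
t - Z = (162 - 9*√22) - 1*4454 = (162 - 9*√22) - 4454 = -4292 - 9*√22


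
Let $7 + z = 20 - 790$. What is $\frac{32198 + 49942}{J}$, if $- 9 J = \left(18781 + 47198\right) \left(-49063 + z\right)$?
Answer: $\frac{4107}{18268852} \approx 0.00022481$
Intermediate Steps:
$z = -777$ ($z = -7 + \left(20 - 790\right) = -7 - 770 = -777$)
$J = 365377040$ ($J = - \frac{\left(18781 + 47198\right) \left(-49063 - 777\right)}{9} = - \frac{65979 \left(-49840\right)}{9} = \left(- \frac{1}{9}\right) \left(-3288393360\right) = 365377040$)
$\frac{32198 + 49942}{J} = \frac{32198 + 49942}{365377040} = 82140 \cdot \frac{1}{365377040} = \frac{4107}{18268852}$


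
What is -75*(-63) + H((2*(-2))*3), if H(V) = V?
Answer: 4713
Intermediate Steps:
-75*(-63) + H((2*(-2))*3) = -75*(-63) + (2*(-2))*3 = 4725 - 4*3 = 4725 - 12 = 4713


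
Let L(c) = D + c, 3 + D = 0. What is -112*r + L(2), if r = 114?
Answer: -12769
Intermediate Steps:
D = -3 (D = -3 + 0 = -3)
L(c) = -3 + c
-112*r + L(2) = -112*114 + (-3 + 2) = -12768 - 1 = -12769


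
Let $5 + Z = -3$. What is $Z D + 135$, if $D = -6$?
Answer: $183$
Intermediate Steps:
$Z = -8$ ($Z = -5 - 3 = -8$)
$Z D + 135 = \left(-8\right) \left(-6\right) + 135 = 48 + 135 = 183$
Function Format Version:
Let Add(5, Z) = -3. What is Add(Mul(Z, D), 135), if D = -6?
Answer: 183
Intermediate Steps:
Z = -8 (Z = Add(-5, -3) = -8)
Add(Mul(Z, D), 135) = Add(Mul(-8, -6), 135) = Add(48, 135) = 183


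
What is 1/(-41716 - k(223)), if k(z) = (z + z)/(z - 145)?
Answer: -39/1627147 ≈ -2.3968e-5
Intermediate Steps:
k(z) = 2*z/(-145 + z) (k(z) = (2*z)/(-145 + z) = 2*z/(-145 + z))
1/(-41716 - k(223)) = 1/(-41716 - 2*223/(-145 + 223)) = 1/(-41716 - 2*223/78) = 1/(-41716 - 1*223/39) = 1/(-41716 - 223/39) = 1/(-1627147/39) = -39/1627147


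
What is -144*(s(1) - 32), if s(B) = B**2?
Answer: 4464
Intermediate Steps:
-144*(s(1) - 32) = -144*(1**2 - 32) = -144*(1 - 32) = -144*(-31) = 4464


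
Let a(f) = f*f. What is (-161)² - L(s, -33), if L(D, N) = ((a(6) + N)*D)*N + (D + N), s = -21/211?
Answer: 5474236/211 ≈ 25944.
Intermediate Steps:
s = -21/211 (s = -21*1/211 = -21/211 ≈ -0.099526)
a(f) = f²
L(D, N) = D + N + D*N*(36 + N) (L(D, N) = ((6² + N)*D)*N + (D + N) = ((36 + N)*D)*N + (D + N) = (D*(36 + N))*N + (D + N) = D*N*(36 + N) + (D + N) = D + N + D*N*(36 + N))
(-161)² - L(s, -33) = (-161)² - (-21/211 - 33 - 21/211*(-33)² + 36*(-21/211)*(-33)) = 25921 - (-21/211 - 33 - 21/211*1089 + 24948/211) = 25921 - (-21/211 - 33 - 22869/211 + 24948/211) = 25921 - 1*(-4905/211) = 25921 + 4905/211 = 5474236/211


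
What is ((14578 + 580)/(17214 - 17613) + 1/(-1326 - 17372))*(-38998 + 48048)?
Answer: -1282496690575/3730251 ≈ -3.4381e+5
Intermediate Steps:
((14578 + 580)/(17214 - 17613) + 1/(-1326 - 17372))*(-38998 + 48048) = (15158/(-399) + 1/(-18698))*9050 = (15158*(-1/399) - 1/18698)*9050 = (-15158/399 - 1/18698)*9050 = -283424683/7460502*9050 = -1282496690575/3730251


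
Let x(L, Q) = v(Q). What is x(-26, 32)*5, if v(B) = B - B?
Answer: 0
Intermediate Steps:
v(B) = 0
x(L, Q) = 0
x(-26, 32)*5 = 0*5 = 0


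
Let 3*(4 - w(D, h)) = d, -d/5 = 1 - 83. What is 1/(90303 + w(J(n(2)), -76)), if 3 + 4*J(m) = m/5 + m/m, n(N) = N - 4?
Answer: 3/270511 ≈ 1.1090e-5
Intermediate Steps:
d = 410 (d = -5*(1 - 83) = -5*(-82) = 410)
n(N) = -4 + N
J(m) = -½ + m/20 (J(m) = -¾ + (m/5 + m/m)/4 = -¾ + (m*(⅕) + 1)/4 = -¾ + (m/5 + 1)/4 = -¾ + (1 + m/5)/4 = -¾ + (¼ + m/20) = -½ + m/20)
w(D, h) = -398/3 (w(D, h) = 4 - ⅓*410 = 4 - 410/3 = -398/3)
1/(90303 + w(J(n(2)), -76)) = 1/(90303 - 398/3) = 1/(270511/3) = 3/270511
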